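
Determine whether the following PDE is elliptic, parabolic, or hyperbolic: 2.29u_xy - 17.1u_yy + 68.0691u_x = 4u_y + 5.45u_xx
Rewriting in standard form: -5.45u_xx + 2.29u_xy - 17.1u_yy + 68.0691u_x - 4u_y = 0. Coefficients: A = -5.45, B = 2.29, C = -17.1. B² - 4AC = -367.5359, which is negative, so the equation is elliptic.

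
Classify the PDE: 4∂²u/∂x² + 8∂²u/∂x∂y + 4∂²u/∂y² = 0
A = 4, B = 8, C = 4. Discriminant B² - 4AC = 0. Since 0 = 0, parabolic.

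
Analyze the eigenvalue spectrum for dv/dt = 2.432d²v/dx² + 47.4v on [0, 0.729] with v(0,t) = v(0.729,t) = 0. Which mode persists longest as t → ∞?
Eigenvalues: λₙ = 2.432n²π²/0.729² - 47.4.
First three modes:
  n=1: λ₁ = 2.432π²/0.729² - 47.4 ≈ -2.234
  n=2: λ₂ = 9.728π²/0.729² - 47.4 ≈ 133.263
  n=3: λ₃ = 21.888π²/0.729² - 47.4 ≈ 359.091
Since 2.432π²/0.729² ≈ 45.166 < 47.4, λ₁ < 0.
The n=1 mode grows fastest (−λₙ is largest for n=1) → dominates.
Asymptotic: v ~ c₁ sin(πx/0.729) e^{2.234t} (exponential growth at rate −λ₁ ≈ 2.234).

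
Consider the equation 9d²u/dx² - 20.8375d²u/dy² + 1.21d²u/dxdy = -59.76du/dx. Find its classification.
Rewriting in standard form: 9d²u/dx² + 1.21d²u/dxdy - 20.8375d²u/dy² + 59.76du/dx = 0. Hyperbolic. (A = 9, B = 1.21, C = -20.8375 gives B² - 4AC = 751.6141.)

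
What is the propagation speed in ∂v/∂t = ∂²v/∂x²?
Infinite. The heat equation is parabolic, not hyperbolic, so disturbances propagate instantly.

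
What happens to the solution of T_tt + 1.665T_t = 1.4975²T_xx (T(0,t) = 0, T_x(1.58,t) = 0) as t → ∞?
T → 0. Damping (γ=1.665) dissipates energy; oscillations decay exponentially.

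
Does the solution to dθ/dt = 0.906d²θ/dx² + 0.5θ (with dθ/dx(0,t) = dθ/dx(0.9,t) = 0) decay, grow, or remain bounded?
θ grows unboundedly. With Neumann BCs the constant mode has diffusion eigenvalue 0, so any r > 0 makes it grow like e^(0.5t); solution grows exponentially.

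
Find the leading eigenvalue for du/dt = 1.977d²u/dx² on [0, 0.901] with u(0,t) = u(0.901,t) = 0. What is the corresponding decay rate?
Eigenvalues: λₙ = 1.977n²π²/0.901².
First three modes:
  n=1: λ₁ = 1.977π²/0.901² ≈ 24.036
  n=2: λ₂ = 7.908π²/0.901² ≈ 96.143 (4× faster decay)
  n=3: λ₃ = 17.793π²/0.901² ≈ 216.321 (9× faster decay)
As t → ∞, higher modes decay exponentially faster. The n=1 mode dominates: u ~ c₁ sin(πx/0.901) e^{-λ₁t}.
Decay rate: λ₁ = 1.977π²/0.901² ≈ 24.036.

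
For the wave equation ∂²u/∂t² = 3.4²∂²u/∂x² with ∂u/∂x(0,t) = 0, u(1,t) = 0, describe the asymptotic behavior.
u oscillates (no decay). Energy is conserved; the solution oscillates indefinitely as standing waves.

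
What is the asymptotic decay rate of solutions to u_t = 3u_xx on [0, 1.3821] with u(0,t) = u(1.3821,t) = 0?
Eigenvalues: λₙ = 3n²π²/1.3821².
First three modes:
  n=1: λ₁ = 3π²/1.3821² ≈ 15.5
  n=2: λ₂ = 12π²/1.3821² ≈ 62.001 (4× faster decay)
  n=3: λ₃ = 27π²/1.3821² ≈ 139.503 (9× faster decay)
As t → ∞, higher modes decay exponentially faster. The n=1 mode dominates: u ~ c₁ sin(πx/1.3821) e^{-λ₁t}.
Decay rate: λ₁ = 3π²/1.3821² ≈ 15.5.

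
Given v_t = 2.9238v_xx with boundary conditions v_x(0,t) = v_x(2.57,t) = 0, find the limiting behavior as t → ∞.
v → constant (steady state). Heat is conserved (no flux at boundaries); solution approaches the spatial average.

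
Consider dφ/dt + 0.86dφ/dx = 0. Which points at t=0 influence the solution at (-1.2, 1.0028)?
A single point: x = -2.062408. The characteristic through (-1.2, 1.0028) is x - 0.86t = const, so x = -1.2 - 0.86·1.0028 = -2.062408.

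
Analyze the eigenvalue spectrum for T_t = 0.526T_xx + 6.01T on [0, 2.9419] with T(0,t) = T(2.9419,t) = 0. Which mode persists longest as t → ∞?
Eigenvalues: λₙ = 0.526n²π²/2.9419² - 6.01.
First three modes:
  n=1: λ₁ = 0.526π²/2.9419² - 6.01 ≈ -5.41
  n=2: λ₂ = 2.104π²/2.9419² - 6.01 ≈ -3.611
  n=3: λ₃ = 4.734π²/2.9419² - 6.01 ≈ -0.612
Since 0.526π²/2.9419² ≈ 0.6 < 6.01, λ₁ < 0.
The n=1 mode grows fastest (−λₙ is largest for n=1) → dominates.
Asymptotic: T ~ c₁ sin(πx/2.9419) e^{5.41t} (exponential growth at rate −λ₁ ≈ 5.41).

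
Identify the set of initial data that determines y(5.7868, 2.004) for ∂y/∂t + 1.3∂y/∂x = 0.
A single point: x = 3.1816. The characteristic through (5.7868, 2.004) is x - 1.3t = const, so x = 5.7868 - 1.3·2.004 = 3.1816.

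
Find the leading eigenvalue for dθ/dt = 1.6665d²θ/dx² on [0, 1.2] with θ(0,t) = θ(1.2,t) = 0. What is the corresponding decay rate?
Eigenvalues: λₙ = 1.6665n²π²/1.2².
First three modes:
  n=1: λ₁ = 1.6665π²/1.2² ≈ 11.422
  n=2: λ₂ = 6.666π²/1.2² ≈ 45.688 (4× faster decay)
  n=3: λ₃ = 14.9985π²/1.2² ≈ 102.798 (9× faster decay)
As t → ∞, higher modes decay exponentially faster. The n=1 mode dominates: θ ~ c₁ sin(πx/1.2) e^{-λ₁t}.
Decay rate: λ₁ = 1.6665π²/1.2² ≈ 11.422.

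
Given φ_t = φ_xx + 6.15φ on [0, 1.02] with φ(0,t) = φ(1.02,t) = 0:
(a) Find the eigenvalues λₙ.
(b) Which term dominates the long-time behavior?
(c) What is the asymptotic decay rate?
Eigenvalues: λₙ = n²π²/1.02² - 6.15.
First three modes:
  n=1: λ₁ = π²/1.02² - 6.15 ≈ 3.336
  n=2: λ₂ = 4π²/1.02² - 6.15 ≈ 31.795
  n=3: λ₃ = 9π²/1.02² - 6.15 ≈ 79.227
Since π²/1.02² ≈ 9.486 > 6.15, all λₙ > 0.
The n=1 mode decays slowest → dominates as t → ∞.
Asymptotic: φ ~ c₁ sin(πx/1.02) e^{-λ₁t} with decay rate λ₁ ≈ 3.336.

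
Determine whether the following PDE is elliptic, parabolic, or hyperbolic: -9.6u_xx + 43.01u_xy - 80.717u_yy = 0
Coefficients: A = -9.6, B = 43.01, C = -80.717. B² - 4AC = -1249.6727, which is negative, so the equation is elliptic.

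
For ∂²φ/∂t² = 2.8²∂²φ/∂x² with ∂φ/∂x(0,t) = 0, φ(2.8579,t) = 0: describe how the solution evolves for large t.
φ oscillates (no decay). Energy is conserved; the solution oscillates indefinitely as standing waves.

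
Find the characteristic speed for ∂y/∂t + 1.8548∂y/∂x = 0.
Speed = 1.8548. Information travels along x - 1.8548t = const (rightward).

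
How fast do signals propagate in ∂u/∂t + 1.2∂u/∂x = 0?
Speed = 1.2. Information travels along x - 1.2t = const (rightward).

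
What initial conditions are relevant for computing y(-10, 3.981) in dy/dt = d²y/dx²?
The entire real line. The heat equation has infinite propagation speed: any initial disturbance instantly affects all points (though exponentially small far away).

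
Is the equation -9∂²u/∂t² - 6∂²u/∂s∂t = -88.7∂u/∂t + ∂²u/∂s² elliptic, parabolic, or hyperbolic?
Rewriting in standard form: -∂²u/∂s² - 6∂²u/∂s∂t - 9∂²u/∂t² + 88.7∂u/∂t = 0. Computing B² - 4AC with A = -1, B = -6, C = -9: discriminant = 0 (zero). Answer: parabolic.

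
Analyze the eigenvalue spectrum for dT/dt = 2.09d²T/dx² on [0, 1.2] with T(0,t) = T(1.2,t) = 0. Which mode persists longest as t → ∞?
Eigenvalues: λₙ = 2.09n²π²/1.2².
First three modes:
  n=1: λ₁ = 2.09π²/1.2² ≈ 14.325
  n=2: λ₂ = 8.36π²/1.2² ≈ 57.299 (4× faster decay)
  n=3: λ₃ = 18.81π²/1.2² ≈ 128.922 (9× faster decay)
As t → ∞, higher modes decay exponentially faster. The n=1 mode dominates: T ~ c₁ sin(πx/1.2) e^{-λ₁t}.
Decay rate: λ₁ = 2.09π²/1.2² ≈ 14.325.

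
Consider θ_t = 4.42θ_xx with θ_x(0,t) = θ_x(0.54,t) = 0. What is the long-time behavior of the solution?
As t → ∞, θ → constant (steady state). Heat is conserved (no flux at boundaries); solution approaches the spatial average.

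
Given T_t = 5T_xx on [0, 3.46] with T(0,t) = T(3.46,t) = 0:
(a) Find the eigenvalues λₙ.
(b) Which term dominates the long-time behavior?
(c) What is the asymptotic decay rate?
Eigenvalues: λₙ = 5n²π²/3.46².
First three modes:
  n=1: λ₁ = 5π²/3.46² ≈ 4.122
  n=2: λ₂ = 20π²/3.46² ≈ 16.488 (4× faster decay)
  n=3: λ₃ = 45π²/3.46² ≈ 37.099 (9× faster decay)
As t → ∞, higher modes decay exponentially faster. The n=1 mode dominates: T ~ c₁ sin(πx/3.46) e^{-λ₁t}.
Decay rate: λ₁ = 5π²/3.46² ≈ 4.122.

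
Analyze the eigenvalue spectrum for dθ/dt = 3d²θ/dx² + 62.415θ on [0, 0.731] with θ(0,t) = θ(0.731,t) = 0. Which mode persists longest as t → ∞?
Eigenvalues: λₙ = 3n²π²/0.731² - 62.415.
First three modes:
  n=1: λ₁ = 3π²/0.731² - 62.415 ≈ -7.005
  n=2: λ₂ = 12π²/0.731² - 62.415 ≈ 159.224
  n=3: λ₃ = 27π²/0.731² - 62.415 ≈ 436.273
Since 3π²/0.731² ≈ 55.41 < 62.415, λ₁ < 0.
The n=1 mode grows fastest (−λₙ is largest for n=1) → dominates.
Asymptotic: θ ~ c₁ sin(πx/0.731) e^{7.005t} (exponential growth at rate −λ₁ ≈ 7.005).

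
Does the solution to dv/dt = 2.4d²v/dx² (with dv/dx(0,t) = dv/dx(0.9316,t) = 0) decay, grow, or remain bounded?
v → constant (steady state). Heat is conserved (no flux at boundaries); solution approaches the spatial average.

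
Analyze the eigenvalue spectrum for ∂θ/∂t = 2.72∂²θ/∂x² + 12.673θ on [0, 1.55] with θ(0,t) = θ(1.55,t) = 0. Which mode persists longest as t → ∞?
Eigenvalues: λₙ = 2.72n²π²/1.55² - 12.673.
First three modes:
  n=1: λ₁ = 2.72π²/1.55² - 12.673 ≈ -1.499
  n=2: λ₂ = 10.88π²/1.55² - 12.673 ≈ 32.023
  n=3: λ₃ = 24.48π²/1.55² - 12.673 ≈ 87.892
Since 2.72π²/1.55² ≈ 11.174 < 12.673, λ₁ < 0.
The n=1 mode grows fastest (−λₙ is largest for n=1) → dominates.
Asymptotic: θ ~ c₁ sin(πx/1.55) e^{1.499t} (exponential growth at rate −λ₁ ≈ 1.499).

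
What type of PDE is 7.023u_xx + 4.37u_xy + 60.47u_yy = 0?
With A = 7.023, B = 4.37, C = 60.47, the discriminant is -1679.62634. This is an elliptic PDE.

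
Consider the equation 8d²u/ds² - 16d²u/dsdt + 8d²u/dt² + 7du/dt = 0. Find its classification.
Parabolic. (A = 8, B = -16, C = 8 gives B² - 4AC = 0.)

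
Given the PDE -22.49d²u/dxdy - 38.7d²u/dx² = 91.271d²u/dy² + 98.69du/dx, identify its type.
Rewriting in standard form: -38.7d²u/dx² - 22.49d²u/dxdy - 91.271d²u/dy² - 98.69du/dx = 0. The second-order coefficients are A = -38.7, B = -22.49, C = -91.271. Since B² - 4AC = -13622.9507 < 0, this is an elliptic PDE.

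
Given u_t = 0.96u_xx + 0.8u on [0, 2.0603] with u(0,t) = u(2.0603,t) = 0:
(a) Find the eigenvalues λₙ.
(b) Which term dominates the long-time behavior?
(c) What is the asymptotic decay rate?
Eigenvalues: λₙ = 0.96n²π²/2.0603² - 0.8.
First three modes:
  n=1: λ₁ = 0.96π²/2.0603² - 0.8 ≈ 1.432
  n=2: λ₂ = 3.84π²/2.0603² - 0.8 ≈ 8.128
  n=3: λ₃ = 8.64π²/2.0603² - 0.8 ≈ 19.289
Since 0.96π²/2.0603² ≈ 2.232 > 0.8, all λₙ > 0.
The n=1 mode decays slowest → dominates as t → ∞.
Asymptotic: u ~ c₁ sin(πx/2.0603) e^{-λ₁t} with decay rate λ₁ ≈ 1.432.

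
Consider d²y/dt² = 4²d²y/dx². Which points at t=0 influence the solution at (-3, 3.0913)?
Domain of dependence: [-15.3652, 9.3652]. Signals travel at speed 4, so data within |x - -3| ≤ 4·3.0913 = 12.3652 can reach the point.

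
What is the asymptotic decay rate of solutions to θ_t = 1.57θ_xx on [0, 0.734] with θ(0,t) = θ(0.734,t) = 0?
Eigenvalues: λₙ = 1.57n²π²/0.734².
First three modes:
  n=1: λ₁ = 1.57π²/0.734² ≈ 28.761
  n=2: λ₂ = 6.28π²/0.734² ≈ 115.045 (4× faster decay)
  n=3: λ₃ = 14.13π²/0.734² ≈ 258.851 (9× faster decay)
As t → ∞, higher modes decay exponentially faster. The n=1 mode dominates: θ ~ c₁ sin(πx/0.734) e^{-λ₁t}.
Decay rate: λ₁ = 1.57π²/0.734² ≈ 28.761.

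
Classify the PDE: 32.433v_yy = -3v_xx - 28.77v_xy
Rewriting in standard form: 3v_xx + 28.77v_xy + 32.433v_yy = 0. A = 3, B = 28.77, C = 32.433. Discriminant B² - 4AC = 438.5169. Since 438.5169 > 0, hyperbolic.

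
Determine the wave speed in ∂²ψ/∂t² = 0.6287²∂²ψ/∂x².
Speed = 0.6287. Information travels along characteristics x = x₀ ± 0.6287t.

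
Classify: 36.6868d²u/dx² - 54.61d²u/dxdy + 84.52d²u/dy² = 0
Elliptic (discriminant = -9420.821244).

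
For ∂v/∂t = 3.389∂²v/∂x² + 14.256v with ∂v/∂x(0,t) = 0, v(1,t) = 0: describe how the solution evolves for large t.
v grows unboundedly. Reaction dominates diffusion (r=14.256 > κπ²/(4L²)≈8.36); solution grows exponentially.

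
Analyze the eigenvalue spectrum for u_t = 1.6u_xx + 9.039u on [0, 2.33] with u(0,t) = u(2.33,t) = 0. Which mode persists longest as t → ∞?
Eigenvalues: λₙ = 1.6n²π²/2.33² - 9.039.
First three modes:
  n=1: λ₁ = 1.6π²/2.33² - 9.039 ≈ -6.13
  n=2: λ₂ = 6.4π²/2.33² - 9.039 ≈ 2.596
  n=3: λ₃ = 14.4π²/2.33² - 9.039 ≈ 17.14
Since 1.6π²/2.33² ≈ 2.909 < 9.039, λ₁ < 0.
The n=1 mode grows fastest (−λₙ is largest for n=1) → dominates.
Asymptotic: u ~ c₁ sin(πx/2.33) e^{6.13t} (exponential growth at rate −λ₁ ≈ 6.13).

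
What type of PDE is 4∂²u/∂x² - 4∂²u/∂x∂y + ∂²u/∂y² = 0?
With A = 4, B = -4, C = 1, the discriminant is 0. This is a parabolic PDE.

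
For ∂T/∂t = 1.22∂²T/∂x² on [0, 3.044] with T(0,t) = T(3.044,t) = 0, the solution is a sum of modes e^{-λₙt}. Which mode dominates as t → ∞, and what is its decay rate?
Eigenvalues: λₙ = 1.22n²π²/3.044².
First three modes:
  n=1: λ₁ = 1.22π²/3.044² ≈ 1.299
  n=2: λ₂ = 4.88π²/3.044² ≈ 5.198 (4× faster decay)
  n=3: λ₃ = 10.98π²/3.044² ≈ 11.695 (9× faster decay)
As t → ∞, higher modes decay exponentially faster. The n=1 mode dominates: T ~ c₁ sin(πx/3.044) e^{-λ₁t}.
Decay rate: λ₁ = 1.22π²/3.044² ≈ 1.299.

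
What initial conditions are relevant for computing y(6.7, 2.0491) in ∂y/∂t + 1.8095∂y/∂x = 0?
A single point: x = 2.99215355. The characteristic through (6.7, 2.0491) is x - 1.8095t = const, so x = 6.7 - 1.8095·2.0491 = 2.99215355.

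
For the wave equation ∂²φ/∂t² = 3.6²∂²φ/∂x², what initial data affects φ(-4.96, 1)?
Domain of dependence: [-8.56, -1.36]. Signals travel at speed 3.6, so data within |x - -4.96| ≤ 3.6·1 = 3.6 can reach the point.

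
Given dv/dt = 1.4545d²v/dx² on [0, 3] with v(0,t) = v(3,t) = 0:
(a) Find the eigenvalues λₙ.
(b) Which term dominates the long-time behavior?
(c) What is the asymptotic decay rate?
Eigenvalues: λₙ = 1.4545n²π²/3².
First three modes:
  n=1: λ₁ = 1.4545π²/3² ≈ 1.595
  n=2: λ₂ = 5.818π²/3² ≈ 6.38 (4× faster decay)
  n=3: λ₃ = 13.0905π²/3² ≈ 14.355 (9× faster decay)
As t → ∞, higher modes decay exponentially faster. The n=1 mode dominates: v ~ c₁ sin(πx/3) e^{-λ₁t}.
Decay rate: λ₁ = 1.4545π²/3² ≈ 1.595.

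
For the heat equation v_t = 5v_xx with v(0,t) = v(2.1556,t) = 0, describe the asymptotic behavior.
v → 0. Heat diffuses out through both boundaries.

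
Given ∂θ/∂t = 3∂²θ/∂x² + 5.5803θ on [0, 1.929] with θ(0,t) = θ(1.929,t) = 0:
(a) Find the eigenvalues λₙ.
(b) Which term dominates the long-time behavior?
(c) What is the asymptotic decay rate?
Eigenvalues: λₙ = 3n²π²/1.929² - 5.5803.
First three modes:
  n=1: λ₁ = 3π²/1.929² - 5.5803 ≈ 2.377
  n=2: λ₂ = 12π²/1.929² - 5.5803 ≈ 26.248
  n=3: λ₃ = 27π²/1.929² - 5.5803 ≈ 66.034
Since 3π²/1.929² ≈ 7.957 > 5.5803, all λₙ > 0.
The n=1 mode decays slowest → dominates as t → ∞.
Asymptotic: θ ~ c₁ sin(πx/1.929) e^{-λ₁t} with decay rate λ₁ ≈ 2.377.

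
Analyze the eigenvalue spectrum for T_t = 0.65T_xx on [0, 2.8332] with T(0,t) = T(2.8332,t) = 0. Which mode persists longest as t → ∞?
Eigenvalues: λₙ = 0.65n²π²/2.8332².
First three modes:
  n=1: λ₁ = 0.65π²/2.8332² ≈ 0.799
  n=2: λ₂ = 2.6π²/2.8332² ≈ 3.197 (4× faster decay)
  n=3: λ₃ = 5.85π²/2.8332² ≈ 7.193 (9× faster decay)
As t → ∞, higher modes decay exponentially faster. The n=1 mode dominates: T ~ c₁ sin(πx/2.8332) e^{-λ₁t}.
Decay rate: λ₁ = 0.65π²/2.8332² ≈ 0.799.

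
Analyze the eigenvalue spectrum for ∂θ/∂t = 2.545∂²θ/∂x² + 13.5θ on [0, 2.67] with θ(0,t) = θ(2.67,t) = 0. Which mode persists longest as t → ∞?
Eigenvalues: λₙ = 2.545n²π²/2.67² - 13.5.
First three modes:
  n=1: λ₁ = 2.545π²/2.67² - 13.5 ≈ -9.977
  n=2: λ₂ = 10.18π²/2.67² - 13.5 ≈ 0.594
  n=3: λ₃ = 22.905π²/2.67² - 13.5 ≈ 18.211
Since 2.545π²/2.67² ≈ 3.523 < 13.5, λ₁ < 0.
The n=1 mode grows fastest (−λₙ is largest for n=1) → dominates.
Asymptotic: θ ~ c₁ sin(πx/2.67) e^{9.977t} (exponential growth at rate −λ₁ ≈ 9.977).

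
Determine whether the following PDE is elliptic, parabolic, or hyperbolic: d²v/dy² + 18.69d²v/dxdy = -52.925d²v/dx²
Rewriting in standard form: 52.925d²v/dx² + 18.69d²v/dxdy + d²v/dy² = 0. Coefficients: A = 52.925, B = 18.69, C = 1. B² - 4AC = 137.6161, which is positive, so the equation is hyperbolic.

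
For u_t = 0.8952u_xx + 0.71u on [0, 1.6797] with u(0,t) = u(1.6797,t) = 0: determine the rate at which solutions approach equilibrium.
Eigenvalues: λₙ = 0.8952n²π²/1.6797² - 0.71.
First three modes:
  n=1: λ₁ = 0.8952π²/1.6797² - 0.71 ≈ 2.422
  n=2: λ₂ = 3.5808π²/1.6797² - 0.71 ≈ 11.816
  n=3: λ₃ = 8.0568π²/1.6797² - 0.71 ≈ 27.474
Since 0.8952π²/1.6797² ≈ 3.132 > 0.71, all λₙ > 0.
The n=1 mode decays slowest → dominates as t → ∞.
Asymptotic: u ~ c₁ sin(πx/1.6797) e^{-λ₁t} with decay rate λ₁ ≈ 2.422.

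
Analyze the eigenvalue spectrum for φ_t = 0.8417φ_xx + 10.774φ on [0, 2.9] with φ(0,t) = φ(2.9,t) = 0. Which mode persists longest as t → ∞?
Eigenvalues: λₙ = 0.8417n²π²/2.9² - 10.774.
First three modes:
  n=1: λ₁ = 0.8417π²/2.9² - 10.774 ≈ -9.786
  n=2: λ₂ = 3.3668π²/2.9² - 10.774 ≈ -6.823
  n=3: λ₃ = 7.5753π²/2.9² - 10.774 ≈ -1.884
Since 0.8417π²/2.9² ≈ 0.988 < 10.774, λ₁ < 0.
The n=1 mode grows fastest (−λₙ is largest for n=1) → dominates.
Asymptotic: φ ~ c₁ sin(πx/2.9) e^{9.786t} (exponential growth at rate −λ₁ ≈ 9.786).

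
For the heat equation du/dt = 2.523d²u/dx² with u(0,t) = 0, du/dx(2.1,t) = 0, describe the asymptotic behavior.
u → 0. Heat escapes through the Dirichlet boundary.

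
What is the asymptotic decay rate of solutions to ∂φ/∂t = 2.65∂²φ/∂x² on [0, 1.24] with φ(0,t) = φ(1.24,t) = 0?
Eigenvalues: λₙ = 2.65n²π²/1.24².
First three modes:
  n=1: λ₁ = 2.65π²/1.24² ≈ 17.01
  n=2: λ₂ = 10.6π²/1.24² ≈ 68.04 (4× faster decay)
  n=3: λ₃ = 23.85π²/1.24² ≈ 153.089 (9× faster decay)
As t → ∞, higher modes decay exponentially faster. The n=1 mode dominates: φ ~ c₁ sin(πx/1.24) e^{-λ₁t}.
Decay rate: λ₁ = 2.65π²/1.24² ≈ 17.01.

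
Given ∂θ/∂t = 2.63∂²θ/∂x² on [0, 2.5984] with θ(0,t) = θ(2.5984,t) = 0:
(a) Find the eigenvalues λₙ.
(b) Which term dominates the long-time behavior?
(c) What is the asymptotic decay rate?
Eigenvalues: λₙ = 2.63n²π²/2.5984².
First three modes:
  n=1: λ₁ = 2.63π²/2.5984² ≈ 3.845
  n=2: λ₂ = 10.52π²/2.5984² ≈ 15.378 (4× faster decay)
  n=3: λ₃ = 23.67π²/2.5984² ≈ 34.601 (9× faster decay)
As t → ∞, higher modes decay exponentially faster. The n=1 mode dominates: θ ~ c₁ sin(πx/2.5984) e^{-λ₁t}.
Decay rate: λ₁ = 2.63π²/2.5984² ≈ 3.845.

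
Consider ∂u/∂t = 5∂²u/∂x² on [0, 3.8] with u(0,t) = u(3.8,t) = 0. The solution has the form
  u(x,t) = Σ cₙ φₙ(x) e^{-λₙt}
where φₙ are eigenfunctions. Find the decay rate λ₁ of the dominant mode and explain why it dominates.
Eigenvalues: λₙ = 5n²π²/3.8².
First three modes:
  n=1: λ₁ = 5π²/3.8² ≈ 3.417
  n=2: λ₂ = 20π²/3.8² ≈ 13.67 (4× faster decay)
  n=3: λ₃ = 45π²/3.8² ≈ 30.757 (9× faster decay)
As t → ∞, higher modes decay exponentially faster. The n=1 mode dominates: u ~ c₁ sin(πx/3.8) e^{-λ₁t}.
Decay rate: λ₁ = 5π²/3.8² ≈ 3.417.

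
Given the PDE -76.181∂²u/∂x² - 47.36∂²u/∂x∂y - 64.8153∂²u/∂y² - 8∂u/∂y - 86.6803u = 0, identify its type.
The second-order coefficients are A = -76.181, B = -47.36, C = -64.8153. Since B² - 4AC = -17507.8078772 < 0, this is an elliptic PDE.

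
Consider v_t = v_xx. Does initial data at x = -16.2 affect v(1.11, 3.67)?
Yes, for any finite x. The heat equation has infinite propagation speed, so all initial data affects all points at any t > 0.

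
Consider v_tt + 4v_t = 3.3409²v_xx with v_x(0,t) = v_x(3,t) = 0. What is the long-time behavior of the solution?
As t → ∞, v → constant (steady state). Damping (γ=4) dissipates the nonconstant modes; with Neumann BCs the spatial average obeys M''+γM'=0 and tends to a finite limit.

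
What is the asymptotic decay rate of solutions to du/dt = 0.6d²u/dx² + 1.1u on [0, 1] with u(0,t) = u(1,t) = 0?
Eigenvalues: λₙ = 0.6n²π²/1² - 1.1.
First three modes:
  n=1: λ₁ = 0.6π² - 1.1 ≈ 4.822
  n=2: λ₂ = 2.4π² - 1.1 ≈ 22.587
  n=3: λ₃ = 5.4π² - 1.1 ≈ 52.196
Since 0.6π² ≈ 5.922 > 1.1, all λₙ > 0.
The n=1 mode decays slowest → dominates as t → ∞.
Asymptotic: u ~ c₁ sin(πx/1) e^{-λ₁t} with decay rate λ₁ ≈ 4.822.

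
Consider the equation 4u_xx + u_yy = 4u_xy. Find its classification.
Rewriting in standard form: 4u_xx - 4u_xy + u_yy = 0. Parabolic. (A = 4, B = -4, C = 1 gives B² - 4AC = 0.)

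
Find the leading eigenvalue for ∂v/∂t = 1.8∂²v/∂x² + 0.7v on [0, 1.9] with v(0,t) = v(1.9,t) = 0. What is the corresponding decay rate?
Eigenvalues: λₙ = 1.8n²π²/1.9² - 0.7.
First three modes:
  n=1: λ₁ = 1.8π²/1.9² - 0.7 ≈ 4.221
  n=2: λ₂ = 7.2π²/1.9² - 0.7 ≈ 18.985
  n=3: λ₃ = 16.2π²/1.9² - 0.7 ≈ 43.59
Since 1.8π²/1.9² ≈ 4.921 > 0.7, all λₙ > 0.
The n=1 mode decays slowest → dominates as t → ∞.
Asymptotic: v ~ c₁ sin(πx/1.9) e^{-λ₁t} with decay rate λ₁ ≈ 4.221.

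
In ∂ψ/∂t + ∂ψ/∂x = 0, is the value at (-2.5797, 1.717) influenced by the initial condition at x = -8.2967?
No. Only data at x = -4.2967 affects (-2.5797, 1.717). Advection has one-way propagation along characteristics.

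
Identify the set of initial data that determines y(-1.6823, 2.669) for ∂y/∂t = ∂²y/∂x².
The entire real line. The heat equation has infinite propagation speed: any initial disturbance instantly affects all points (though exponentially small far away).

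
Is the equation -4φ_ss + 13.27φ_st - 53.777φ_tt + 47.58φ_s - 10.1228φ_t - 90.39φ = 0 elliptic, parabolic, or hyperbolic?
Computing B² - 4AC with A = -4, B = 13.27, C = -53.777: discriminant = -684.3391 (negative). Answer: elliptic.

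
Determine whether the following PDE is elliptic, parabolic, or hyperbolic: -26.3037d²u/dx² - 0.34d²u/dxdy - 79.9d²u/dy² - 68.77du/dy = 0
Coefficients: A = -26.3037, B = -0.34, C = -79.9. B² - 4AC = -8406.54692, which is negative, so the equation is elliptic.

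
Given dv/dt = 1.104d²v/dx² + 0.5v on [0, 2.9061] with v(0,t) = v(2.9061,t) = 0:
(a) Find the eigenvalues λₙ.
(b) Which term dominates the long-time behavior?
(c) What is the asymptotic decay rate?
Eigenvalues: λₙ = 1.104n²π²/2.9061² - 0.5.
First three modes:
  n=1: λ₁ = 1.104π²/2.9061² - 0.5 ≈ 0.79
  n=2: λ₂ = 4.416π²/2.9061² - 0.5 ≈ 4.661
  n=3: λ₃ = 9.936π²/2.9061² - 0.5 ≈ 11.112
Since 1.104π²/2.9061² ≈ 1.29 > 0.5, all λₙ > 0.
The n=1 mode decays slowest → dominates as t → ∞.
Asymptotic: v ~ c₁ sin(πx/2.9061) e^{-λ₁t} with decay rate λ₁ ≈ 0.79.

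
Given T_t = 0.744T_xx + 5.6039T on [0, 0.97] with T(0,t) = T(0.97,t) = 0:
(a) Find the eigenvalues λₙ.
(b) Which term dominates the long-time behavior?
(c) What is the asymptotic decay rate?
Eigenvalues: λₙ = 0.744n²π²/0.97² - 5.6039.
First three modes:
  n=1: λ₁ = 0.744π²/0.97² - 5.6039 ≈ 2.2
  n=2: λ₂ = 2.976π²/0.97² - 5.6039 ≈ 25.613
  n=3: λ₃ = 6.696π²/0.97² - 5.6039 ≈ 64.634
Since 0.744π²/0.97² ≈ 7.804 > 5.6039, all λₙ > 0.
The n=1 mode decays slowest → dominates as t → ∞.
Asymptotic: T ~ c₁ sin(πx/0.97) e^{-λ₁t} with decay rate λ₁ ≈ 2.2.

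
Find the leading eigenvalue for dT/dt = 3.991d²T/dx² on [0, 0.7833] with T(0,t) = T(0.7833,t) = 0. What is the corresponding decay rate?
Eigenvalues: λₙ = 3.991n²π²/0.7833².
First three modes:
  n=1: λ₁ = 3.991π²/0.7833² ≈ 64.199
  n=2: λ₂ = 15.964π²/0.7833² ≈ 256.794 (4× faster decay)
  n=3: λ₃ = 35.919π²/0.7833² ≈ 577.787 (9× faster decay)
As t → ∞, higher modes decay exponentially faster. The n=1 mode dominates: T ~ c₁ sin(πx/0.7833) e^{-λ₁t}.
Decay rate: λ₁ = 3.991π²/0.7833² ≈ 64.199.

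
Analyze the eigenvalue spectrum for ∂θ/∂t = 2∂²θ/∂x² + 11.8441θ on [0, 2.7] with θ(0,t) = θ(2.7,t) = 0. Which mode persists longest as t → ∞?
Eigenvalues: λₙ = 2n²π²/2.7² - 11.8441.
First three modes:
  n=1: λ₁ = 2π²/2.7² - 11.8441 ≈ -9.136
  n=2: λ₂ = 8π²/2.7² - 11.8441 ≈ -1.013
  n=3: λ₃ = 18π²/2.7² - 11.8441 ≈ 12.525
Since 2π²/2.7² ≈ 2.708 < 11.8441, λ₁ < 0.
The n=1 mode grows fastest (−λₙ is largest for n=1) → dominates.
Asymptotic: θ ~ c₁ sin(πx/2.7) e^{9.136t} (exponential growth at rate −λ₁ ≈ 9.136).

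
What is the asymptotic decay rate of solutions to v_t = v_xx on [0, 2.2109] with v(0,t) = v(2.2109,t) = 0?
Eigenvalues: λₙ = n²π²/2.2109².
First three modes:
  n=1: λ₁ = π²/2.2109² ≈ 2.019
  n=2: λ₂ = 4π²/2.2109² ≈ 8.076 (4× faster decay)
  n=3: λ₃ = 9π²/2.2109² ≈ 18.172 (9× faster decay)
As t → ∞, higher modes decay exponentially faster. The n=1 mode dominates: v ~ c₁ sin(πx/2.2109) e^{-λ₁t}.
Decay rate: λ₁ = π²/2.2109² ≈ 2.019.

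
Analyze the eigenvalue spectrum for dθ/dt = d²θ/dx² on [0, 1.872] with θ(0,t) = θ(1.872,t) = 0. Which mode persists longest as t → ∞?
Eigenvalues: λₙ = n²π²/1.872².
First three modes:
  n=1: λ₁ = π²/1.872² ≈ 2.816
  n=2: λ₂ = 4π²/1.872² ≈ 11.265 (4× faster decay)
  n=3: λ₃ = 9π²/1.872² ≈ 25.347 (9× faster decay)
As t → ∞, higher modes decay exponentially faster. The n=1 mode dominates: θ ~ c₁ sin(πx/1.872) e^{-λ₁t}.
Decay rate: λ₁ = π²/1.872² ≈ 2.816.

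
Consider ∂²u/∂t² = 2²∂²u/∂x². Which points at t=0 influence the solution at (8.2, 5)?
Domain of dependence: [-1.8, 18.2]. Signals travel at speed 2, so data within |x - 8.2| ≤ 2·5 = 10 can reach the point.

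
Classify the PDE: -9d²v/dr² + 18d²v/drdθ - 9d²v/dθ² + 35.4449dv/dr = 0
A = -9, B = 18, C = -9. Discriminant B² - 4AC = 0. Since 0 = 0, parabolic.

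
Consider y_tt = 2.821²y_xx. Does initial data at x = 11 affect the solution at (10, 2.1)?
Yes. The domain of dependence is [4.0759, 15.9241], and 11 ∈ [4.0759, 15.9241].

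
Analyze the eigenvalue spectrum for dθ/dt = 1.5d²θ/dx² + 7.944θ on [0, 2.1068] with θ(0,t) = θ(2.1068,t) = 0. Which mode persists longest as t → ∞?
Eigenvalues: λₙ = 1.5n²π²/2.1068² - 7.944.
First three modes:
  n=1: λ₁ = 1.5π²/2.1068² - 7.944 ≈ -4.609
  n=2: λ₂ = 6π²/2.1068² - 7.944 ≈ 5.397
  n=3: λ₃ = 13.5π²/2.1068² - 7.944 ≈ 22.074
Since 1.5π²/2.1068² ≈ 3.335 < 7.944, λ₁ < 0.
The n=1 mode grows fastest (−λₙ is largest for n=1) → dominates.
Asymptotic: θ ~ c₁ sin(πx/2.1068) e^{4.609t} (exponential growth at rate −λ₁ ≈ 4.609).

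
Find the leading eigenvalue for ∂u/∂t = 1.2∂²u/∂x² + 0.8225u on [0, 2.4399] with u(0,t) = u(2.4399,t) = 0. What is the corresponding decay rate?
Eigenvalues: λₙ = 1.2n²π²/2.4399² - 0.8225.
First three modes:
  n=1: λ₁ = 1.2π²/2.4399² - 0.8225 ≈ 1.167
  n=2: λ₂ = 4.8π²/2.4399² - 0.8225 ≈ 7.135
  n=3: λ₃ = 10.8π²/2.4399² - 0.8225 ≈ 17.083
Since 1.2π²/2.4399² ≈ 1.989 > 0.8225, all λₙ > 0.
The n=1 mode decays slowest → dominates as t → ∞.
Asymptotic: u ~ c₁ sin(πx/2.4399) e^{-λ₁t} with decay rate λ₁ ≈ 1.167.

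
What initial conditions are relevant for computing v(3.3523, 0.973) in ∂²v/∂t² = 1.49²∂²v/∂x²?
Domain of dependence: [1.90253, 4.80207]. Signals travel at speed 1.49, so data within |x - 3.3523| ≤ 1.49·0.973 = 1.44977 can reach the point.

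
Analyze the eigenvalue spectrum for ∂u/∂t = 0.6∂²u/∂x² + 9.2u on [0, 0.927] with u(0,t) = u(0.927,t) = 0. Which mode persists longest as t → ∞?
Eigenvalues: λₙ = 0.6n²π²/0.927² - 9.2.
First three modes:
  n=1: λ₁ = 0.6π²/0.927² - 9.2 ≈ -2.309
  n=2: λ₂ = 2.4π²/0.927² - 9.2 ≈ 18.365
  n=3: λ₃ = 5.4π²/0.927² - 9.2 ≈ 52.82
Since 0.6π²/0.927² ≈ 6.891 < 9.2, λ₁ < 0.
The n=1 mode grows fastest (−λₙ is largest for n=1) → dominates.
Asymptotic: u ~ c₁ sin(πx/0.927) e^{2.309t} (exponential growth at rate −λ₁ ≈ 2.309).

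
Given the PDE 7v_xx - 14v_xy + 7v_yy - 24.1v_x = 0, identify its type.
The second-order coefficients are A = 7, B = -14, C = 7. Since B² - 4AC = 0 = 0, this is a parabolic PDE.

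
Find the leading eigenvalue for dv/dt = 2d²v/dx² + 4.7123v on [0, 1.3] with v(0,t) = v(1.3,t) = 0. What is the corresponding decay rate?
Eigenvalues: λₙ = 2n²π²/1.3² - 4.7123.
First three modes:
  n=1: λ₁ = 2π²/1.3² - 4.7123 ≈ 6.968
  n=2: λ₂ = 8π²/1.3² - 4.7123 ≈ 42.008
  n=3: λ₃ = 18π²/1.3² - 4.7123 ≈ 100.408
Since 2π²/1.3² ≈ 11.68 > 4.7123, all λₙ > 0.
The n=1 mode decays slowest → dominates as t → ∞.
Asymptotic: v ~ c₁ sin(πx/1.3) e^{-λ₁t} with decay rate λ₁ ≈ 6.968.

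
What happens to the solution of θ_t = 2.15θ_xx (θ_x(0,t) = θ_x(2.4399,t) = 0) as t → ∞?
θ → constant (steady state). Heat is conserved (no flux at boundaries); solution approaches the spatial average.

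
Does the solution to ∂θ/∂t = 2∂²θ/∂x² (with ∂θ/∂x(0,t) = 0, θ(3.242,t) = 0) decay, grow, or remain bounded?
θ → 0. Heat escapes through the Dirichlet boundary.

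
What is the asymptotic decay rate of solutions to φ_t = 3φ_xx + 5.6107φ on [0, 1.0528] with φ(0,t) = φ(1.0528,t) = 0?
Eigenvalues: λₙ = 3n²π²/1.0528² - 5.6107.
First three modes:
  n=1: λ₁ = 3π²/1.0528² - 5.6107 ≈ 21.103
  n=2: λ₂ = 12π²/1.0528² - 5.6107 ≈ 101.243
  n=3: λ₃ = 27π²/1.0528² - 5.6107 ≈ 234.81
Since 3π²/1.0528² ≈ 26.713 > 5.6107, all λₙ > 0.
The n=1 mode decays slowest → dominates as t → ∞.
Asymptotic: φ ~ c₁ sin(πx/1.0528) e^{-λ₁t} with decay rate λ₁ ≈ 21.103.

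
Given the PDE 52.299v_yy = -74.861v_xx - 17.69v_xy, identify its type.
Rewriting in standard form: 74.861v_xx + 17.69v_xy + 52.299v_yy = 0. The second-order coefficients are A = 74.861, B = 17.69, C = 52.299. Since B² - 4AC = -15347.685656 < 0, this is an elliptic PDE.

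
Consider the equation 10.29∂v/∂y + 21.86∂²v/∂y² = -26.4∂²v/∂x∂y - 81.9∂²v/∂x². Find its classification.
Rewriting in standard form: 81.9∂²v/∂x² + 26.4∂²v/∂x∂y + 21.86∂²v/∂y² + 10.29∂v/∂y = 0. Elliptic. (A = 81.9, B = 26.4, C = 21.86 gives B² - 4AC = -6464.376.)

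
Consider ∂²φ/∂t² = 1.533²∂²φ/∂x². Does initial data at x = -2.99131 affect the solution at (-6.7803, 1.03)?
No. The domain of dependence is [-8.35929, -5.20131], and -2.99131 is outside this interval.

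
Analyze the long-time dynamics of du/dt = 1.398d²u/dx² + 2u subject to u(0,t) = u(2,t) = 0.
Long-time behavior: u → 0. Diffusion dominates reaction (r=2 < κπ²/L²≈3.45); solution decays.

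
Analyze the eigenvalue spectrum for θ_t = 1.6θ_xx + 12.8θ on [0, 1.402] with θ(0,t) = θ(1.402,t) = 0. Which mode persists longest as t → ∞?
Eigenvalues: λₙ = 1.6n²π²/1.402² - 12.8.
First three modes:
  n=1: λ₁ = 1.6π²/1.402² - 12.8 ≈ -4.766
  n=2: λ₂ = 6.4π²/1.402² - 12.8 ≈ 19.335
  n=3: λ₃ = 14.4π²/1.402² - 12.8 ≈ 59.505
Since 1.6π²/1.402² ≈ 8.034 < 12.8, λ₁ < 0.
The n=1 mode grows fastest (−λₙ is largest for n=1) → dominates.
Asymptotic: θ ~ c₁ sin(πx/1.402) e^{4.766t} (exponential growth at rate −λ₁ ≈ 4.766).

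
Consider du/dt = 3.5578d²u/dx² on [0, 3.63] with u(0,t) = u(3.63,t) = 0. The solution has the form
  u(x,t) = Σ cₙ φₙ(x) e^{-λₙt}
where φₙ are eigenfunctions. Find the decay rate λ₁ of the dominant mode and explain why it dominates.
Eigenvalues: λₙ = 3.5578n²π²/3.63².
First three modes:
  n=1: λ₁ = 3.5578π²/3.63² ≈ 2.665
  n=2: λ₂ = 14.2312π²/3.63² ≈ 10.659 (4× faster decay)
  n=3: λ₃ = 32.0202π²/3.63² ≈ 23.983 (9× faster decay)
As t → ∞, higher modes decay exponentially faster. The n=1 mode dominates: u ~ c₁ sin(πx/3.63) e^{-λ₁t}.
Decay rate: λ₁ = 3.5578π²/3.63² ≈ 2.665.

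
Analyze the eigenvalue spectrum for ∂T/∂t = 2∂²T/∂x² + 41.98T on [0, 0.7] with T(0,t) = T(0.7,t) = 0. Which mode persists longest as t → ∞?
Eigenvalues: λₙ = 2n²π²/0.7² - 41.98.
First three modes:
  n=1: λ₁ = 2π²/0.7² - 41.98 ≈ -1.696
  n=2: λ₂ = 8π²/0.7² - 41.98 ≈ 119.156
  n=3: λ₃ = 18π²/0.7² - 41.98 ≈ 320.577
Since 2π²/0.7² ≈ 40.284 < 41.98, λ₁ < 0.
The n=1 mode grows fastest (−λₙ is largest for n=1) → dominates.
Asymptotic: T ~ c₁ sin(πx/0.7) e^{1.696t} (exponential growth at rate −λ₁ ≈ 1.696).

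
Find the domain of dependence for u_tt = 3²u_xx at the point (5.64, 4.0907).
Domain of dependence: [-6.6321, 17.9121]. Signals travel at speed 3, so data within |x - 5.64| ≤ 3·4.0907 = 12.2721 can reach the point.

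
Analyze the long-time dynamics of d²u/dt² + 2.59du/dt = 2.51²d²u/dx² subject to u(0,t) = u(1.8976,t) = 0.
Long-time behavior: u → 0. Damping (γ=2.59) dissipates energy; oscillations decay exponentially.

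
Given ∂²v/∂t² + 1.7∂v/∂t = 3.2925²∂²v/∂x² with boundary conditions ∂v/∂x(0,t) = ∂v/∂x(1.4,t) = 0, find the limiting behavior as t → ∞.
v → constant (steady state). Damping (γ=1.7) dissipates the nonconstant modes; with Neumann BCs the spatial average obeys M''+γM'=0 and tends to a finite limit.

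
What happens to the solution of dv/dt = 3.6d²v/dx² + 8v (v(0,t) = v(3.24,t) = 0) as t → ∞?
v grows unboundedly. Reaction dominates diffusion (r=8 > κπ²/L²≈3.38); solution grows exponentially.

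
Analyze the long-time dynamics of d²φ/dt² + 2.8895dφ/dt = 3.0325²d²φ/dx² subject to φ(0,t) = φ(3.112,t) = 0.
Long-time behavior: φ → 0. Damping (γ=2.8895) dissipates energy; oscillations decay exponentially.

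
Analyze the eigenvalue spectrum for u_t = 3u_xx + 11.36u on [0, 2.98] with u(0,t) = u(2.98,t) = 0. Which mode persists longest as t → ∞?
Eigenvalues: λₙ = 3n²π²/2.98² - 11.36.
First three modes:
  n=1: λ₁ = 3π²/2.98² - 11.36 ≈ -8.026
  n=2: λ₂ = 12π²/2.98² - 11.36 ≈ 1.977
  n=3: λ₃ = 27π²/2.98² - 11.36 ≈ 18.648
Since 3π²/2.98² ≈ 3.334 < 11.36, λ₁ < 0.
The n=1 mode grows fastest (−λₙ is largest for n=1) → dominates.
Asymptotic: u ~ c₁ sin(πx/2.98) e^{8.026t} (exponential growth at rate −λ₁ ≈ 8.026).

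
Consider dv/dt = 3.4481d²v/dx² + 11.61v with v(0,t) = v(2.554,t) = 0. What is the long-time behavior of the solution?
As t → ∞, v grows unboundedly. Reaction dominates diffusion (r=11.61 > κπ²/L²≈5.22); solution grows exponentially.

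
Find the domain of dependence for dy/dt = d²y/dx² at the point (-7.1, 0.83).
The entire real line. The heat equation has infinite propagation speed: any initial disturbance instantly affects all points (though exponentially small far away).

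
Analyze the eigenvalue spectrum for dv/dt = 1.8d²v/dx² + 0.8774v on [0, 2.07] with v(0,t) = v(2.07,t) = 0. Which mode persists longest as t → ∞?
Eigenvalues: λₙ = 1.8n²π²/2.07² - 0.8774.
First three modes:
  n=1: λ₁ = 1.8π²/2.07² - 0.8774 ≈ 3.269
  n=2: λ₂ = 7.2π²/2.07² - 0.8774 ≈ 15.707
  n=3: λ₃ = 16.2π²/2.07² - 0.8774 ≈ 36.437
Since 1.8π²/2.07² ≈ 4.146 > 0.8774, all λₙ > 0.
The n=1 mode decays slowest → dominates as t → ∞.
Asymptotic: v ~ c₁ sin(πx/2.07) e^{-λ₁t} with decay rate λ₁ ≈ 3.269.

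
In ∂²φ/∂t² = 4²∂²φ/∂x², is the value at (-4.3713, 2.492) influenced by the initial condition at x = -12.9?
Yes. The domain of dependence is [-14.3393, 5.5967], and -12.9 ∈ [-14.3393, 5.5967].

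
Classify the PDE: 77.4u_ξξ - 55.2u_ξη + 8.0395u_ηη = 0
A = 77.4, B = -55.2, C = 8.0395. Discriminant B² - 4AC = 558.0108. Since 558.0108 > 0, hyperbolic.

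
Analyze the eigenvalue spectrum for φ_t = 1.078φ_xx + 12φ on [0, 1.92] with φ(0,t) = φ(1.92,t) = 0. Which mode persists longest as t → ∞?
Eigenvalues: λₙ = 1.078n²π²/1.92² - 12.
First three modes:
  n=1: λ₁ = 1.078π²/1.92² - 12 ≈ -9.114
  n=2: λ₂ = 4.312π²/1.92² - 12 ≈ -0.455
  n=3: λ₃ = 9.702π²/1.92² - 12 ≈ 13.975
Since 1.078π²/1.92² ≈ 2.886 < 12, λ₁ < 0.
The n=1 mode grows fastest (−λₙ is largest for n=1) → dominates.
Asymptotic: φ ~ c₁ sin(πx/1.92) e^{9.114t} (exponential growth at rate −λ₁ ≈ 9.114).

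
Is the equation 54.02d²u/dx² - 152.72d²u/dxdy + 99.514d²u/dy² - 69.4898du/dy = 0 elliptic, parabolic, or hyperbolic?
Computing B² - 4AC with A = 54.02, B = -152.72, C = 99.514: discriminant = 1820.41328 (positive). Answer: hyperbolic.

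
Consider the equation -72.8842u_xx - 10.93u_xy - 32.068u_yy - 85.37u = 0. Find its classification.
Elliptic. (A = -72.8842, B = -10.93, C = -32.068 gives B² - 4AC = -9229.5372024.)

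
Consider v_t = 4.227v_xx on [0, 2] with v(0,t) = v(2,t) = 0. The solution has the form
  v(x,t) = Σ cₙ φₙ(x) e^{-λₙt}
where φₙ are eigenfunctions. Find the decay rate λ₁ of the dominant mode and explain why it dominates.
Eigenvalues: λₙ = 4.227n²π²/2².
First three modes:
  n=1: λ₁ = 4.227π²/2² ≈ 10.43
  n=2: λ₂ = 16.908π²/2² ≈ 41.719 (4× faster decay)
  n=3: λ₃ = 38.043π²/2² ≈ 93.867 (9× faster decay)
As t → ∞, higher modes decay exponentially faster. The n=1 mode dominates: v ~ c₁ sin(πx/2) e^{-λ₁t}.
Decay rate: λ₁ = 4.227π²/2² ≈ 10.43.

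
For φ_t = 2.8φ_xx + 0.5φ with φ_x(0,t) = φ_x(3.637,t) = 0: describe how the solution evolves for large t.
φ grows unboundedly. With Neumann BCs the constant mode has diffusion eigenvalue 0, so any r > 0 makes it grow like e^(0.5t); solution grows exponentially.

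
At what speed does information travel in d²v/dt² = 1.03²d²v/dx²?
Speed = 1.03. Information travels along characteristics x = x₀ ± 1.03t.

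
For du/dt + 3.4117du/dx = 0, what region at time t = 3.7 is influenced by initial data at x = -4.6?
At x = 8.02329. The characteristic carries data from (-4.6, 0) to (8.02329, 3.7).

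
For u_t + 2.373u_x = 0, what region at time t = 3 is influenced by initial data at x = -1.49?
At x = 5.629. The characteristic carries data from (-1.49, 0) to (5.629, 3).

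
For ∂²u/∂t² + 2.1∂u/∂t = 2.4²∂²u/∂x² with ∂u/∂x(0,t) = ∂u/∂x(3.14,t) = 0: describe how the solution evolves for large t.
u → constant (steady state). Damping (γ=2.1) dissipates the nonconstant modes; with Neumann BCs the spatial average obeys M''+γM'=0 and tends to a finite limit.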